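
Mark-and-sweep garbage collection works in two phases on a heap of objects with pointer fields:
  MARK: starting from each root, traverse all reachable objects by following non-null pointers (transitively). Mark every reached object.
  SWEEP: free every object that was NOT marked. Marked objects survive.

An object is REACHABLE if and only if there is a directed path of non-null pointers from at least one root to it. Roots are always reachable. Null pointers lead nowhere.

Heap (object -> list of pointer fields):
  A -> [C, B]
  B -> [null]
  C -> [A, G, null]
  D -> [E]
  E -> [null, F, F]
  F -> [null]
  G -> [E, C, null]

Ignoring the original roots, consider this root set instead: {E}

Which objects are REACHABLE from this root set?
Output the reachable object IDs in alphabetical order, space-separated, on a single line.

Roots: E
Mark E: refs=null F F, marked=E
Mark F: refs=null, marked=E F
Unmarked (collected): A B C D G

Answer: E F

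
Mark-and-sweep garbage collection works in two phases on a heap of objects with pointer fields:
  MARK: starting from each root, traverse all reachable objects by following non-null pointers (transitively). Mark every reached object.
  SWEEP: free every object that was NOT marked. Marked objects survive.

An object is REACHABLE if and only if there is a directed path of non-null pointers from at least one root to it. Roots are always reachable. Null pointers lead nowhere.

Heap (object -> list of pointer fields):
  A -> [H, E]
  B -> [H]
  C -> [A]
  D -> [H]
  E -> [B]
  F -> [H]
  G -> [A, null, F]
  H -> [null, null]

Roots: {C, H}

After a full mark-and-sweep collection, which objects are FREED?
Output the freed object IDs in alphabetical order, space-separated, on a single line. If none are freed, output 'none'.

Roots: C H
Mark C: refs=A, marked=C
Mark H: refs=null null, marked=C H
Mark A: refs=H E, marked=A C H
Mark E: refs=B, marked=A C E H
Mark B: refs=H, marked=A B C E H
Unmarked (collected): D F G

Answer: D F G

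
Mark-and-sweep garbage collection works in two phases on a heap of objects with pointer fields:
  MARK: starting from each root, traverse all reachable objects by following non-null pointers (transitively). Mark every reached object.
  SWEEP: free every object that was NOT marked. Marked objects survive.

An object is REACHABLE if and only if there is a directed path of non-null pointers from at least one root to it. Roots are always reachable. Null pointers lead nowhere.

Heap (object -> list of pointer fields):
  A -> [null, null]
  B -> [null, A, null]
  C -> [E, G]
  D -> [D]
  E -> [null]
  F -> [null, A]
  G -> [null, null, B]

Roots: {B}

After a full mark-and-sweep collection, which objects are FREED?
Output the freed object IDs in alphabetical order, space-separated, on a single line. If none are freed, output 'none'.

Roots: B
Mark B: refs=null A null, marked=B
Mark A: refs=null null, marked=A B
Unmarked (collected): C D E F G

Answer: C D E F G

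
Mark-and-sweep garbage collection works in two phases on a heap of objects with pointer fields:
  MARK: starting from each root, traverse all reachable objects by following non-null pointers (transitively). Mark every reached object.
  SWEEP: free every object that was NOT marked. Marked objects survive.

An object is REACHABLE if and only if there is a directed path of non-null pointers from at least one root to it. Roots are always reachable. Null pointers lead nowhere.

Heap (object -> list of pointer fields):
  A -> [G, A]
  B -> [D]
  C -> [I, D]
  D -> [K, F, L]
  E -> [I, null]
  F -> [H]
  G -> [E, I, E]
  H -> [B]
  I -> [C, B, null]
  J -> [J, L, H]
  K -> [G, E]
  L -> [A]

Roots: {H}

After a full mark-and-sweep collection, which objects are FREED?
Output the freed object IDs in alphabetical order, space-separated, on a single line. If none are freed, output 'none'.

Roots: H
Mark H: refs=B, marked=H
Mark B: refs=D, marked=B H
Mark D: refs=K F L, marked=B D H
Mark K: refs=G E, marked=B D H K
Mark F: refs=H, marked=B D F H K
Mark L: refs=A, marked=B D F H K L
Mark G: refs=E I E, marked=B D F G H K L
Mark E: refs=I null, marked=B D E F G H K L
Mark A: refs=G A, marked=A B D E F G H K L
Mark I: refs=C B null, marked=A B D E F G H I K L
Mark C: refs=I D, marked=A B C D E F G H I K L
Unmarked (collected): J

Answer: J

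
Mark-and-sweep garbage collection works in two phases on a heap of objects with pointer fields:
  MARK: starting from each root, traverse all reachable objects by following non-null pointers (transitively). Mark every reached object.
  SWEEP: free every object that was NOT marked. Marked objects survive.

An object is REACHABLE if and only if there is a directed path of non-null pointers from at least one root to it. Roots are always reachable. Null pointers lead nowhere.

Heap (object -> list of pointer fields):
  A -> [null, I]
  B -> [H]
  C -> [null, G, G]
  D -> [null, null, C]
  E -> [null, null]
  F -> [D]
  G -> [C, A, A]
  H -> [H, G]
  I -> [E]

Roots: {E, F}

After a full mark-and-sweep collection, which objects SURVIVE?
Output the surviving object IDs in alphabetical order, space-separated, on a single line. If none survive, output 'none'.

Roots: E F
Mark E: refs=null null, marked=E
Mark F: refs=D, marked=E F
Mark D: refs=null null C, marked=D E F
Mark C: refs=null G G, marked=C D E F
Mark G: refs=C A A, marked=C D E F G
Mark A: refs=null I, marked=A C D E F G
Mark I: refs=E, marked=A C D E F G I
Unmarked (collected): B H

Answer: A C D E F G I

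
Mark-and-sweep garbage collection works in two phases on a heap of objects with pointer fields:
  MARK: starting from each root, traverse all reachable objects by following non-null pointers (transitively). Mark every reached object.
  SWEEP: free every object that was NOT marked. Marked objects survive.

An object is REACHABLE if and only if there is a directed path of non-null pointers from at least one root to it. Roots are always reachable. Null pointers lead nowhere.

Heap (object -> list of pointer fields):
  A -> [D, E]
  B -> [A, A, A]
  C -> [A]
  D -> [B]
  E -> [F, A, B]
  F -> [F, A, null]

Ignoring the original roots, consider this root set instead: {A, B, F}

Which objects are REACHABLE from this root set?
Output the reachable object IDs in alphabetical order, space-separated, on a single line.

Roots: A B F
Mark A: refs=D E, marked=A
Mark B: refs=A A A, marked=A B
Mark F: refs=F A null, marked=A B F
Mark D: refs=B, marked=A B D F
Mark E: refs=F A B, marked=A B D E F
Unmarked (collected): C

Answer: A B D E F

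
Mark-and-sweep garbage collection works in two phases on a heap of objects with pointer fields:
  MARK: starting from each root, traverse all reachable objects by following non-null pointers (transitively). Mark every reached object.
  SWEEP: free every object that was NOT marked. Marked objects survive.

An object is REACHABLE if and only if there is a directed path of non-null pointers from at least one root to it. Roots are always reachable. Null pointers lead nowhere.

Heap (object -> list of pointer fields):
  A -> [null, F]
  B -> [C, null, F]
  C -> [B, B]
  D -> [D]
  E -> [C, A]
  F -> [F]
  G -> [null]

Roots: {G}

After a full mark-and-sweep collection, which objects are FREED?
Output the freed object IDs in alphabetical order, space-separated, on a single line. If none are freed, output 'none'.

Answer: A B C D E F

Derivation:
Roots: G
Mark G: refs=null, marked=G
Unmarked (collected): A B C D E F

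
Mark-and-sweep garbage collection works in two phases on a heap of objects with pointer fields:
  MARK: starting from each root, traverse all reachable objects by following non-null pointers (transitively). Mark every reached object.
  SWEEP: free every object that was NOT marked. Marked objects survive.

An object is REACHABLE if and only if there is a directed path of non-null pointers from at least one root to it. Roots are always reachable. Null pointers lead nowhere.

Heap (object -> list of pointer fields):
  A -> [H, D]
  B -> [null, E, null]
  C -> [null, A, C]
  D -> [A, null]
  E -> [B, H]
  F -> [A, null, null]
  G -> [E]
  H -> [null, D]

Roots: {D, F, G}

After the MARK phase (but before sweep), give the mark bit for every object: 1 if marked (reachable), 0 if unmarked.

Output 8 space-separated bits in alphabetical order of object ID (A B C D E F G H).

Roots: D F G
Mark D: refs=A null, marked=D
Mark F: refs=A null null, marked=D F
Mark G: refs=E, marked=D F G
Mark A: refs=H D, marked=A D F G
Mark E: refs=B H, marked=A D E F G
Mark H: refs=null D, marked=A D E F G H
Mark B: refs=null E null, marked=A B D E F G H
Unmarked (collected): C

Answer: 1 1 0 1 1 1 1 1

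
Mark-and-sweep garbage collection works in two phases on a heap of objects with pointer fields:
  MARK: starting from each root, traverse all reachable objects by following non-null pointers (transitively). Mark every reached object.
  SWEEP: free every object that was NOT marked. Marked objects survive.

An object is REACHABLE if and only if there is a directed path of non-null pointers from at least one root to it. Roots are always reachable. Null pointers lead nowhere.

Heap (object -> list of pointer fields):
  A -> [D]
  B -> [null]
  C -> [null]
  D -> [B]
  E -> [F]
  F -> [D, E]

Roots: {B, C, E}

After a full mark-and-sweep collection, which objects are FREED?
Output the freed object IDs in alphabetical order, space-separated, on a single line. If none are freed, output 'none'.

Answer: A

Derivation:
Roots: B C E
Mark B: refs=null, marked=B
Mark C: refs=null, marked=B C
Mark E: refs=F, marked=B C E
Mark F: refs=D E, marked=B C E F
Mark D: refs=B, marked=B C D E F
Unmarked (collected): A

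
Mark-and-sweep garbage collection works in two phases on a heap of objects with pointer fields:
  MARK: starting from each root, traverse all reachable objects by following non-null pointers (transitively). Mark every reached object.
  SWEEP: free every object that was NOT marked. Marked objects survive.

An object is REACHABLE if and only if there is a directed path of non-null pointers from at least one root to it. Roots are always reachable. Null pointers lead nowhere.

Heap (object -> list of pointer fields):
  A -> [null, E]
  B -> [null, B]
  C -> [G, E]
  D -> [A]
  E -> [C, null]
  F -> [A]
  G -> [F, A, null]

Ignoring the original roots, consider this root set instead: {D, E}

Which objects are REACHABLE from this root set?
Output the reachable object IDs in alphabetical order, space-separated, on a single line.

Roots: D E
Mark D: refs=A, marked=D
Mark E: refs=C null, marked=D E
Mark A: refs=null E, marked=A D E
Mark C: refs=G E, marked=A C D E
Mark G: refs=F A null, marked=A C D E G
Mark F: refs=A, marked=A C D E F G
Unmarked (collected): B

Answer: A C D E F G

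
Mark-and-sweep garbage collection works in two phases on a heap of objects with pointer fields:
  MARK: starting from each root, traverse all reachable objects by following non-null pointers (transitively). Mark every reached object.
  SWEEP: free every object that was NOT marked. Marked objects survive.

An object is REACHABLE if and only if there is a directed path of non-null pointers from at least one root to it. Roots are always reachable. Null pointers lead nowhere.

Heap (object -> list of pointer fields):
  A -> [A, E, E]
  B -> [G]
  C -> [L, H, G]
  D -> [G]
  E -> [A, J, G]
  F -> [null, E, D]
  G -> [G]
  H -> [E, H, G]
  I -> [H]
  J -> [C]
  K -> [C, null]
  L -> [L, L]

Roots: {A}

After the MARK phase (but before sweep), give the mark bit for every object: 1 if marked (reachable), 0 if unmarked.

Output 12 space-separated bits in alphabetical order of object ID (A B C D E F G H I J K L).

Roots: A
Mark A: refs=A E E, marked=A
Mark E: refs=A J G, marked=A E
Mark J: refs=C, marked=A E J
Mark G: refs=G, marked=A E G J
Mark C: refs=L H G, marked=A C E G J
Mark L: refs=L L, marked=A C E G J L
Mark H: refs=E H G, marked=A C E G H J L
Unmarked (collected): B D F I K

Answer: 1 0 1 0 1 0 1 1 0 1 0 1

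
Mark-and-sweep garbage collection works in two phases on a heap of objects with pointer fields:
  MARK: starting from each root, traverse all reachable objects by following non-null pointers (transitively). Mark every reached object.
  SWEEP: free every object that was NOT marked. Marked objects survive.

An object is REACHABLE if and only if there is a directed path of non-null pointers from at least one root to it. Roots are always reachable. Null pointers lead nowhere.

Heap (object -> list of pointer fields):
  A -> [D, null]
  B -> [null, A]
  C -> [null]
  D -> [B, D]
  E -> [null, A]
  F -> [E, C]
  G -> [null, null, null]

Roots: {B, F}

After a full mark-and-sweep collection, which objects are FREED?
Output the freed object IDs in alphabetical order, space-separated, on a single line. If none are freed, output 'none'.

Answer: G

Derivation:
Roots: B F
Mark B: refs=null A, marked=B
Mark F: refs=E C, marked=B F
Mark A: refs=D null, marked=A B F
Mark E: refs=null A, marked=A B E F
Mark C: refs=null, marked=A B C E F
Mark D: refs=B D, marked=A B C D E F
Unmarked (collected): G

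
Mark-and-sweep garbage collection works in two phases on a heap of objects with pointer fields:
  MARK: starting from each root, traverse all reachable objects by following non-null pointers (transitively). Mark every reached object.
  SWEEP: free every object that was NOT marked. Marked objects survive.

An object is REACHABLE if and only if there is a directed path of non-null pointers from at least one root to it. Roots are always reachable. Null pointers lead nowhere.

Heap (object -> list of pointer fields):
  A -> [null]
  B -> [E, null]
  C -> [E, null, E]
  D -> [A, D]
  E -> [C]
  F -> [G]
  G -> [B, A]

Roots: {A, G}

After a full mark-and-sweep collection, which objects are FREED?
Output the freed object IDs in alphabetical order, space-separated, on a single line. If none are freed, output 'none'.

Roots: A G
Mark A: refs=null, marked=A
Mark G: refs=B A, marked=A G
Mark B: refs=E null, marked=A B G
Mark E: refs=C, marked=A B E G
Mark C: refs=E null E, marked=A B C E G
Unmarked (collected): D F

Answer: D F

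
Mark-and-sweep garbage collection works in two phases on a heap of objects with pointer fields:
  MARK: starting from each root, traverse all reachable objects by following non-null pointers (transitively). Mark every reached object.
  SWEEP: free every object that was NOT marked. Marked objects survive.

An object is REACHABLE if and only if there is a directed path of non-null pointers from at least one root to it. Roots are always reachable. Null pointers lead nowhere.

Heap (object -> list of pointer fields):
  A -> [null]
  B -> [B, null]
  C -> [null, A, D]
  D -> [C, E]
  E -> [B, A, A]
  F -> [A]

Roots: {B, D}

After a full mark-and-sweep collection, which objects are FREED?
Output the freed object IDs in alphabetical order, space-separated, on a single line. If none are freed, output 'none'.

Answer: F

Derivation:
Roots: B D
Mark B: refs=B null, marked=B
Mark D: refs=C E, marked=B D
Mark C: refs=null A D, marked=B C D
Mark E: refs=B A A, marked=B C D E
Mark A: refs=null, marked=A B C D E
Unmarked (collected): F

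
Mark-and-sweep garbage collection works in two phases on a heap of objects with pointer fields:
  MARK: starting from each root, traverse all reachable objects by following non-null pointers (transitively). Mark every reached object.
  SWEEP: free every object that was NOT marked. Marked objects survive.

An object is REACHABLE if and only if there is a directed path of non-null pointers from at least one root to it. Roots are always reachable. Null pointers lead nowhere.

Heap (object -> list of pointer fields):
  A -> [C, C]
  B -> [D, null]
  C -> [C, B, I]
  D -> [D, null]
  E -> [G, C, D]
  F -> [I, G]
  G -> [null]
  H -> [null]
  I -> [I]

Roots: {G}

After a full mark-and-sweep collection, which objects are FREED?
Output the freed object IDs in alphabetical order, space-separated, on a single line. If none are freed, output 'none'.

Roots: G
Mark G: refs=null, marked=G
Unmarked (collected): A B C D E F H I

Answer: A B C D E F H I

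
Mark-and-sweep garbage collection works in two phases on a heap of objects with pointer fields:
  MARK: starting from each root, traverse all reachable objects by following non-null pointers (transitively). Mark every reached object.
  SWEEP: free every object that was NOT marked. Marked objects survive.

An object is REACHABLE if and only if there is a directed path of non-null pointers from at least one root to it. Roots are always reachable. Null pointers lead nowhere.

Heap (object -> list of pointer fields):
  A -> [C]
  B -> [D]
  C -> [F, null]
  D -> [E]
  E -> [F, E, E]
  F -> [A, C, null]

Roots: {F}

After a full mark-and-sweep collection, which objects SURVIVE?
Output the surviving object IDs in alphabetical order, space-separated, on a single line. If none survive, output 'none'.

Roots: F
Mark F: refs=A C null, marked=F
Mark A: refs=C, marked=A F
Mark C: refs=F null, marked=A C F
Unmarked (collected): B D E

Answer: A C F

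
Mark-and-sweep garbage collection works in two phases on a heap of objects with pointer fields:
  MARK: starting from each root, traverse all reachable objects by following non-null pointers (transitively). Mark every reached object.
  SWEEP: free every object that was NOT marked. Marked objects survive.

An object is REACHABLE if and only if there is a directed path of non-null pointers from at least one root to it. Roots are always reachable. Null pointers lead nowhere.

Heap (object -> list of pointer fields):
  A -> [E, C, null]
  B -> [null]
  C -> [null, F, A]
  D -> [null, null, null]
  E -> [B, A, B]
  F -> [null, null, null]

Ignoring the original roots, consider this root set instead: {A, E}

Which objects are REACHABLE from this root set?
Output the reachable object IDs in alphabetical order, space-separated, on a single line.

Roots: A E
Mark A: refs=E C null, marked=A
Mark E: refs=B A B, marked=A E
Mark C: refs=null F A, marked=A C E
Mark B: refs=null, marked=A B C E
Mark F: refs=null null null, marked=A B C E F
Unmarked (collected): D

Answer: A B C E F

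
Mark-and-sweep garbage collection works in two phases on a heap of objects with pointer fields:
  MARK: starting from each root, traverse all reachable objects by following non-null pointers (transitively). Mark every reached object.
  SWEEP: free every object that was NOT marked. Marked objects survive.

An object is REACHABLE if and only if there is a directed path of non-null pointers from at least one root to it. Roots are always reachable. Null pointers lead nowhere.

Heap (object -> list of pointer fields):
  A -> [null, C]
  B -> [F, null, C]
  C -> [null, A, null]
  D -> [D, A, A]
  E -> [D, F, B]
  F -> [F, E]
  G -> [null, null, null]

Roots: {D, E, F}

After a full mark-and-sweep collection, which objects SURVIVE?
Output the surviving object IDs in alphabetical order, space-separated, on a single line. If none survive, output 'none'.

Roots: D E F
Mark D: refs=D A A, marked=D
Mark E: refs=D F B, marked=D E
Mark F: refs=F E, marked=D E F
Mark A: refs=null C, marked=A D E F
Mark B: refs=F null C, marked=A B D E F
Mark C: refs=null A null, marked=A B C D E F
Unmarked (collected): G

Answer: A B C D E F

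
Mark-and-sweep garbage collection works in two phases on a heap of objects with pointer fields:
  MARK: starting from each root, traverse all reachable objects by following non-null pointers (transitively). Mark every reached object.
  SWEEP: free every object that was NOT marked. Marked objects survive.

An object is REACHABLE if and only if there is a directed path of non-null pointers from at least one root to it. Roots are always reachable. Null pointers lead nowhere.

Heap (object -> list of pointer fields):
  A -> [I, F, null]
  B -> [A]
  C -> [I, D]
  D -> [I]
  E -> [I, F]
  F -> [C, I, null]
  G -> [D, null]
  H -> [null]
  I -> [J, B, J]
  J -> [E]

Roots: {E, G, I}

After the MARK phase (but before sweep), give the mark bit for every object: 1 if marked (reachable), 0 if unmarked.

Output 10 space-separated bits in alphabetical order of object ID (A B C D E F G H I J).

Roots: E G I
Mark E: refs=I F, marked=E
Mark G: refs=D null, marked=E G
Mark I: refs=J B J, marked=E G I
Mark F: refs=C I null, marked=E F G I
Mark D: refs=I, marked=D E F G I
Mark J: refs=E, marked=D E F G I J
Mark B: refs=A, marked=B D E F G I J
Mark C: refs=I D, marked=B C D E F G I J
Mark A: refs=I F null, marked=A B C D E F G I J
Unmarked (collected): H

Answer: 1 1 1 1 1 1 1 0 1 1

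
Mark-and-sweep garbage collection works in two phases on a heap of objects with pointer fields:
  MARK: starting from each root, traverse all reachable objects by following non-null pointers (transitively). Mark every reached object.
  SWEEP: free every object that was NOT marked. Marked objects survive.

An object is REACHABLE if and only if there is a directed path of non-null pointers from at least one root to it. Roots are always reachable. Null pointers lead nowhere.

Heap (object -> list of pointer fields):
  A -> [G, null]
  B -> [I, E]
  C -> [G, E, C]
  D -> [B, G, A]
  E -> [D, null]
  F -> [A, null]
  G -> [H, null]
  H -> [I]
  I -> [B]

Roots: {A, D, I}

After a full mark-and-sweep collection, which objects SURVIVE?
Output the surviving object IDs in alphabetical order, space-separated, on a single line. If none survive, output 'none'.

Roots: A D I
Mark A: refs=G null, marked=A
Mark D: refs=B G A, marked=A D
Mark I: refs=B, marked=A D I
Mark G: refs=H null, marked=A D G I
Mark B: refs=I E, marked=A B D G I
Mark H: refs=I, marked=A B D G H I
Mark E: refs=D null, marked=A B D E G H I
Unmarked (collected): C F

Answer: A B D E G H I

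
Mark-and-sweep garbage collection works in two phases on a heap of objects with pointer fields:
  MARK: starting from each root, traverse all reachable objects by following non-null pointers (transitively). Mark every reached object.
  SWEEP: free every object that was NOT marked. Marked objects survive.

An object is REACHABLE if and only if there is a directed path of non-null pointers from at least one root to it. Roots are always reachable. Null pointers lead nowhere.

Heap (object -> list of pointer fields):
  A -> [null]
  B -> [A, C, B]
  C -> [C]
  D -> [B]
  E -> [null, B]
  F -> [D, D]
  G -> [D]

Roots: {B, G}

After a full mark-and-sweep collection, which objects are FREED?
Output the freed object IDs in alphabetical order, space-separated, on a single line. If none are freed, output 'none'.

Roots: B G
Mark B: refs=A C B, marked=B
Mark G: refs=D, marked=B G
Mark A: refs=null, marked=A B G
Mark C: refs=C, marked=A B C G
Mark D: refs=B, marked=A B C D G
Unmarked (collected): E F

Answer: E F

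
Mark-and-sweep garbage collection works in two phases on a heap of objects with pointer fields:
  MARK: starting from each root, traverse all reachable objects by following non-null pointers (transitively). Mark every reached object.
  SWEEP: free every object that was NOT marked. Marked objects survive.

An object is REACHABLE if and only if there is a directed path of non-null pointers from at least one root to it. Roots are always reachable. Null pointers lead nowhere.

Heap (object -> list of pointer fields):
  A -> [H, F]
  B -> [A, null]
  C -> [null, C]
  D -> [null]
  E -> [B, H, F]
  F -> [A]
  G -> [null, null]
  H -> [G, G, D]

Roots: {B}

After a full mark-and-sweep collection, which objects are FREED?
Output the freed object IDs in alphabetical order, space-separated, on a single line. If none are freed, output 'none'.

Roots: B
Mark B: refs=A null, marked=B
Mark A: refs=H F, marked=A B
Mark H: refs=G G D, marked=A B H
Mark F: refs=A, marked=A B F H
Mark G: refs=null null, marked=A B F G H
Mark D: refs=null, marked=A B D F G H
Unmarked (collected): C E

Answer: C E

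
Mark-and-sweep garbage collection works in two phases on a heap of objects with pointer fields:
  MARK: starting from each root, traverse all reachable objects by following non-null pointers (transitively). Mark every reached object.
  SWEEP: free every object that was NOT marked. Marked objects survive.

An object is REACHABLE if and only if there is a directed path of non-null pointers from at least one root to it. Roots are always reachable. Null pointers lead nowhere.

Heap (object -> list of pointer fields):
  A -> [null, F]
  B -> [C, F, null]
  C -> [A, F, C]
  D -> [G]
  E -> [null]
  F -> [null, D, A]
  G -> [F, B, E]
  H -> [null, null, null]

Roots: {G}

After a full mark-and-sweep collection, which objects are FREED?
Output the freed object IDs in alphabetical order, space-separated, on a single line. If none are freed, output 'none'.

Answer: H

Derivation:
Roots: G
Mark G: refs=F B E, marked=G
Mark F: refs=null D A, marked=F G
Mark B: refs=C F null, marked=B F G
Mark E: refs=null, marked=B E F G
Mark D: refs=G, marked=B D E F G
Mark A: refs=null F, marked=A B D E F G
Mark C: refs=A F C, marked=A B C D E F G
Unmarked (collected): H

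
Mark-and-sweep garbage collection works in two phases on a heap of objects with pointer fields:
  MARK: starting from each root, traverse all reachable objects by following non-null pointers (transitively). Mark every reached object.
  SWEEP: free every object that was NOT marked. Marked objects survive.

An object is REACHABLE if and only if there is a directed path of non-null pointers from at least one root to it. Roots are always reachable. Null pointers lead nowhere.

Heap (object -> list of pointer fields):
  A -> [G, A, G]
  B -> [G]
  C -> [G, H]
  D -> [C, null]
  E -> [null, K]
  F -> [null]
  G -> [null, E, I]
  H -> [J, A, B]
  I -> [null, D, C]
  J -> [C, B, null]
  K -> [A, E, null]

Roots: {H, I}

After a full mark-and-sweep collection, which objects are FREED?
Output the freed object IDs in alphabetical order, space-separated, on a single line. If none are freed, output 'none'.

Roots: H I
Mark H: refs=J A B, marked=H
Mark I: refs=null D C, marked=H I
Mark J: refs=C B null, marked=H I J
Mark A: refs=G A G, marked=A H I J
Mark B: refs=G, marked=A B H I J
Mark D: refs=C null, marked=A B D H I J
Mark C: refs=G H, marked=A B C D H I J
Mark G: refs=null E I, marked=A B C D G H I J
Mark E: refs=null K, marked=A B C D E G H I J
Mark K: refs=A E null, marked=A B C D E G H I J K
Unmarked (collected): F

Answer: F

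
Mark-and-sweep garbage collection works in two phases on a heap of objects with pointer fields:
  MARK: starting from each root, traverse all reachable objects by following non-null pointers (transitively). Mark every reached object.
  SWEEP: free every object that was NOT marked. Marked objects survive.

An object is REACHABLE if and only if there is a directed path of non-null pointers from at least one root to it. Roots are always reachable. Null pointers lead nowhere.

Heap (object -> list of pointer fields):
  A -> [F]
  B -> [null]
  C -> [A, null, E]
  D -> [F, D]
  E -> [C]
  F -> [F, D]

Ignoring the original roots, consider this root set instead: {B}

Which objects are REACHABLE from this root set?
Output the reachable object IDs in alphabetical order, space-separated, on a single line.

Roots: B
Mark B: refs=null, marked=B
Unmarked (collected): A C D E F

Answer: B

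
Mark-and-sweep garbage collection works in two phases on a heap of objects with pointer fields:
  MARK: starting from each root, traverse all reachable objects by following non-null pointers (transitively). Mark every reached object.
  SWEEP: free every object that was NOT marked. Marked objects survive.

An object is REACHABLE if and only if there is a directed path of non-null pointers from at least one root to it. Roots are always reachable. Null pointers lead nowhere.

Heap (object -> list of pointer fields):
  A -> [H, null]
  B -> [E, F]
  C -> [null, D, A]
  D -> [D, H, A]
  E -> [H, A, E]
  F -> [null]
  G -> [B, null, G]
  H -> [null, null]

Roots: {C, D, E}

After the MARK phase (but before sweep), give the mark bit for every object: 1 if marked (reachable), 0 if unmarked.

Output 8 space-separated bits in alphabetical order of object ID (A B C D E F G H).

Answer: 1 0 1 1 1 0 0 1

Derivation:
Roots: C D E
Mark C: refs=null D A, marked=C
Mark D: refs=D H A, marked=C D
Mark E: refs=H A E, marked=C D E
Mark A: refs=H null, marked=A C D E
Mark H: refs=null null, marked=A C D E H
Unmarked (collected): B F G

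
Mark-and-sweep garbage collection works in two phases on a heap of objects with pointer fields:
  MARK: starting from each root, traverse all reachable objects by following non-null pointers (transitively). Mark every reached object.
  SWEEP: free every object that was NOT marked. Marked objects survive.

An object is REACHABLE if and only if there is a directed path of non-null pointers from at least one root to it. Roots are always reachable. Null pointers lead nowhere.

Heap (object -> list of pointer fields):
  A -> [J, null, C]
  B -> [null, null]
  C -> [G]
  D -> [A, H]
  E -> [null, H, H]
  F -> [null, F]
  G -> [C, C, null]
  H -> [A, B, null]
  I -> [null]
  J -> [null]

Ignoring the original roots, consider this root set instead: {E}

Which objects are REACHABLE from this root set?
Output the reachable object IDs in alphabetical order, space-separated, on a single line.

Answer: A B C E G H J

Derivation:
Roots: E
Mark E: refs=null H H, marked=E
Mark H: refs=A B null, marked=E H
Mark A: refs=J null C, marked=A E H
Mark B: refs=null null, marked=A B E H
Mark J: refs=null, marked=A B E H J
Mark C: refs=G, marked=A B C E H J
Mark G: refs=C C null, marked=A B C E G H J
Unmarked (collected): D F I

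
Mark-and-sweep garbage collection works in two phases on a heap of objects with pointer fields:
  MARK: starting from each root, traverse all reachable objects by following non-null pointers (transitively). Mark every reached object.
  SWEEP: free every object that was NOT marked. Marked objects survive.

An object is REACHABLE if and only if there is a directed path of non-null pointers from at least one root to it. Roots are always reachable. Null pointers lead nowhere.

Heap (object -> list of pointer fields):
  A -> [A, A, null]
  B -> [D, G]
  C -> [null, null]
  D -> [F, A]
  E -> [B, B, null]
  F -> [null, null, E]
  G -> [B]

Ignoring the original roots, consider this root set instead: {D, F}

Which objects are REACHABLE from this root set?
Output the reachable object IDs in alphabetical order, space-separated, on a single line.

Roots: D F
Mark D: refs=F A, marked=D
Mark F: refs=null null E, marked=D F
Mark A: refs=A A null, marked=A D F
Mark E: refs=B B null, marked=A D E F
Mark B: refs=D G, marked=A B D E F
Mark G: refs=B, marked=A B D E F G
Unmarked (collected): C

Answer: A B D E F G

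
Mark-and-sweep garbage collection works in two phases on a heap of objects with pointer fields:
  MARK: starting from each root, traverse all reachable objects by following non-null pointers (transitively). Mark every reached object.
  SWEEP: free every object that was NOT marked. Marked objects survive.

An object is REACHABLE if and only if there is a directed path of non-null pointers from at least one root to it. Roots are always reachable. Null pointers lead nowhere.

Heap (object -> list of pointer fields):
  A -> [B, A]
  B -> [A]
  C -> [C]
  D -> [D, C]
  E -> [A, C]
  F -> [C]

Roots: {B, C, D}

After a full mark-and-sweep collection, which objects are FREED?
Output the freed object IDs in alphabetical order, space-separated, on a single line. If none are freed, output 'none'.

Answer: E F

Derivation:
Roots: B C D
Mark B: refs=A, marked=B
Mark C: refs=C, marked=B C
Mark D: refs=D C, marked=B C D
Mark A: refs=B A, marked=A B C D
Unmarked (collected): E F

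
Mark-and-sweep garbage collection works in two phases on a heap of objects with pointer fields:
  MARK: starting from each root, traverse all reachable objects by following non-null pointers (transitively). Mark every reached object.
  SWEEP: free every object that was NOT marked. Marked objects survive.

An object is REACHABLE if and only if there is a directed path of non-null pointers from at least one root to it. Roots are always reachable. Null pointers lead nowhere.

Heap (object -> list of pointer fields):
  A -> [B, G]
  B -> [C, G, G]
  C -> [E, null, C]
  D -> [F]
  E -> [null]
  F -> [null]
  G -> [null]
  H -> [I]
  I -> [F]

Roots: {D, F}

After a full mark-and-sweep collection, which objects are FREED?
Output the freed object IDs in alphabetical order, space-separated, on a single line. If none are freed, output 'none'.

Answer: A B C E G H I

Derivation:
Roots: D F
Mark D: refs=F, marked=D
Mark F: refs=null, marked=D F
Unmarked (collected): A B C E G H I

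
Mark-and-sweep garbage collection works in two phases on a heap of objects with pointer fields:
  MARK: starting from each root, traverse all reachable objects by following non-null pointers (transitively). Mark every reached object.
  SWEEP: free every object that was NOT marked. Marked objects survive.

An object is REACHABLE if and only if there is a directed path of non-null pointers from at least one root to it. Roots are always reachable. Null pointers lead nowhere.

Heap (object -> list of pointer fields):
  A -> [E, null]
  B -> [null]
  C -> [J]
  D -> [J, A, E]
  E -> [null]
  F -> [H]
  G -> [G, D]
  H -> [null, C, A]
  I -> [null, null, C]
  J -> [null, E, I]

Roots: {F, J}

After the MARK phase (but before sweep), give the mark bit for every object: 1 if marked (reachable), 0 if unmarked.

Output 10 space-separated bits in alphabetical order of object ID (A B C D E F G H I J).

Roots: F J
Mark F: refs=H, marked=F
Mark J: refs=null E I, marked=F J
Mark H: refs=null C A, marked=F H J
Mark E: refs=null, marked=E F H J
Mark I: refs=null null C, marked=E F H I J
Mark C: refs=J, marked=C E F H I J
Mark A: refs=E null, marked=A C E F H I J
Unmarked (collected): B D G

Answer: 1 0 1 0 1 1 0 1 1 1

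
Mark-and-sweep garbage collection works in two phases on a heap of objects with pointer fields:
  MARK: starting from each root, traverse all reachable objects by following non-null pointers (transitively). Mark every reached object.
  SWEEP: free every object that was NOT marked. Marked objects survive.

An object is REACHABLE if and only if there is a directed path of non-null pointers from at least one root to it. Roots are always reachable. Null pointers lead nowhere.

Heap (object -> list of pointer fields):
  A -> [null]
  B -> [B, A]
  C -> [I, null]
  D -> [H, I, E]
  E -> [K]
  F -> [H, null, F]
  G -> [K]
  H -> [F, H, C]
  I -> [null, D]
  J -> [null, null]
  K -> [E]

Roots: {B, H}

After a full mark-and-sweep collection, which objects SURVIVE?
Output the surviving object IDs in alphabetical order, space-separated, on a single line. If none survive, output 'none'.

Roots: B H
Mark B: refs=B A, marked=B
Mark H: refs=F H C, marked=B H
Mark A: refs=null, marked=A B H
Mark F: refs=H null F, marked=A B F H
Mark C: refs=I null, marked=A B C F H
Mark I: refs=null D, marked=A B C F H I
Mark D: refs=H I E, marked=A B C D F H I
Mark E: refs=K, marked=A B C D E F H I
Mark K: refs=E, marked=A B C D E F H I K
Unmarked (collected): G J

Answer: A B C D E F H I K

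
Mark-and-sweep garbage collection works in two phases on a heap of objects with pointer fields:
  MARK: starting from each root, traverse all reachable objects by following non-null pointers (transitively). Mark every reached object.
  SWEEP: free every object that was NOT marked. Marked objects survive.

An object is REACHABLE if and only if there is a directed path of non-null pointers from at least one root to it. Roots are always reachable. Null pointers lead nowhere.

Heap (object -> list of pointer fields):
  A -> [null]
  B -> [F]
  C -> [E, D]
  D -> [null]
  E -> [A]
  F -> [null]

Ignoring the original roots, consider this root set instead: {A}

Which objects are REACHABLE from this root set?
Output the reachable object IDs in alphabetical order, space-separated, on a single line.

Roots: A
Mark A: refs=null, marked=A
Unmarked (collected): B C D E F

Answer: A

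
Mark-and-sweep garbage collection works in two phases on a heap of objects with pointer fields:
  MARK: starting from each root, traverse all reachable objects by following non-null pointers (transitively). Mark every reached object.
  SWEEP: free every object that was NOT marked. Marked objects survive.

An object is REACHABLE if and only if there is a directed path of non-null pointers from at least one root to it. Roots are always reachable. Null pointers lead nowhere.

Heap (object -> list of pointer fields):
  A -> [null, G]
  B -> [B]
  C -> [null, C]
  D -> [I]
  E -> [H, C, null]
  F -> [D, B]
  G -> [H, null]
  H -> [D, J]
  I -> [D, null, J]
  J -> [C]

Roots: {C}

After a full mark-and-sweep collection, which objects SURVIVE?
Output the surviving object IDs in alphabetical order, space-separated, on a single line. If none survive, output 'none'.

Roots: C
Mark C: refs=null C, marked=C
Unmarked (collected): A B D E F G H I J

Answer: C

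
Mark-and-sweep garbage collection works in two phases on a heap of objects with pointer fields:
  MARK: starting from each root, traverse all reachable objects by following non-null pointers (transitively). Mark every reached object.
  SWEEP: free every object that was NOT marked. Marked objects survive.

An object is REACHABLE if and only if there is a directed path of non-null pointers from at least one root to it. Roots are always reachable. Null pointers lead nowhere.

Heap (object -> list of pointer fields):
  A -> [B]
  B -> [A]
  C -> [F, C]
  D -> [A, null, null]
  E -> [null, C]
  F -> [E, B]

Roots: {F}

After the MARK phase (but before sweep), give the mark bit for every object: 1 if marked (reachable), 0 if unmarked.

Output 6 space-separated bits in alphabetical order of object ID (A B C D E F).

Answer: 1 1 1 0 1 1

Derivation:
Roots: F
Mark F: refs=E B, marked=F
Mark E: refs=null C, marked=E F
Mark B: refs=A, marked=B E F
Mark C: refs=F C, marked=B C E F
Mark A: refs=B, marked=A B C E F
Unmarked (collected): D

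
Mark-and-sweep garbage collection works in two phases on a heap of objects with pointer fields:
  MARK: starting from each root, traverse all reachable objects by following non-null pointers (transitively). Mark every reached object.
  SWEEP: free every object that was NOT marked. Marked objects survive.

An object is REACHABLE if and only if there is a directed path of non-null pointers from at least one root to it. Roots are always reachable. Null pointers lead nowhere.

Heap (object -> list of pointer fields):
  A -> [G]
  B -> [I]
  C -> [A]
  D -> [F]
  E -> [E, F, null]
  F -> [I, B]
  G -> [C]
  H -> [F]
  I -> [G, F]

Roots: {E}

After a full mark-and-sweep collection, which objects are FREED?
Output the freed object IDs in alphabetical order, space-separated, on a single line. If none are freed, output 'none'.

Answer: D H

Derivation:
Roots: E
Mark E: refs=E F null, marked=E
Mark F: refs=I B, marked=E F
Mark I: refs=G F, marked=E F I
Mark B: refs=I, marked=B E F I
Mark G: refs=C, marked=B E F G I
Mark C: refs=A, marked=B C E F G I
Mark A: refs=G, marked=A B C E F G I
Unmarked (collected): D H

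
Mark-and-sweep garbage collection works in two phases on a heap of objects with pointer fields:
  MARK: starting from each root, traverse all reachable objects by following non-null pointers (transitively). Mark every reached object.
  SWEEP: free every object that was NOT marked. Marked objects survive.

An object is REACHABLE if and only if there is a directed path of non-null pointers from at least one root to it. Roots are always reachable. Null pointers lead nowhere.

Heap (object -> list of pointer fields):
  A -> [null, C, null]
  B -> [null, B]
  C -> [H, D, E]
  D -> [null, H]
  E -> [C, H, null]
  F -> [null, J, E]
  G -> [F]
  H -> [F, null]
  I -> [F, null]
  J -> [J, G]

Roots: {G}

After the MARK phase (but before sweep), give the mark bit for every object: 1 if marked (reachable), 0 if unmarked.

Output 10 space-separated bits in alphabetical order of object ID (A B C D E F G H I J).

Answer: 0 0 1 1 1 1 1 1 0 1

Derivation:
Roots: G
Mark G: refs=F, marked=G
Mark F: refs=null J E, marked=F G
Mark J: refs=J G, marked=F G J
Mark E: refs=C H null, marked=E F G J
Mark C: refs=H D E, marked=C E F G J
Mark H: refs=F null, marked=C E F G H J
Mark D: refs=null H, marked=C D E F G H J
Unmarked (collected): A B I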